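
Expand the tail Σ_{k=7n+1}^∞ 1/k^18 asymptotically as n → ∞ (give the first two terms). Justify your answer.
Σ_{k>7n} 1/k^18 = 1/(17 · (7n)^17) − 1/(2 · (7n)^18) + O(1/(7n)^19)

Compare to the integral: ∫_{7n}^∞ x^(−18) dx = [−x^(−17)/17]_{7n}^∞ = 1/((18−1)·(7n)^17). The Euler-Maclaurin correction adds −f(7n)/2 = −1/(2·(7n)^18). Euler-Maclaurin then gives
  Σ_{k>7n} 1/k^18 = ∫_{7n}^∞ dx/x^18 − 1/(2·(7n)^18) + O(1/(7n)^19).
(Equivalently this is ζ(18) − Σ_{k≤7n} 1/k^18.)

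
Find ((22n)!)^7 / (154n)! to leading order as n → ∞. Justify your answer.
((22n)!)^7/(154n)! ~ ((2π·22n)^(6/2) / sqrt(7)) · 7^(−7·22n)  →  0

Write N = 22n. Stirling: N! ~ sqrt(2π N)(N/e)^N and (7N)! ~ sqrt(2π·7N)·(7N/e)^(7N).
  (N!)^7/(7N)! ~ (2π N)^(7/2) (N/e)^(7N) / [sqrt(2π·7N) (7N/e)^(7N)]
     = (2π N)^(7/2) / sqrt(2π·7N) · (N/(7N))^(7N)
     = (2π N)^((7−1)/2) / sqrt(7) · 7^(−7N).
Since 7^7 > 1, the factor 7^(−7N) decays exponentially, so the ratio → 0. Substituting N = 22n gives the stated form.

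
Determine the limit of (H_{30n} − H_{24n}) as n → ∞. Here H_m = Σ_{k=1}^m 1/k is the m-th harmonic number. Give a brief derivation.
lim = ln(30/24) = ln(5/4)

Euler-Maclaurin gives H_m = ln m + γ + 1/(2m) + O(1/m^2). The γ and O(1/m) terms cancel in the difference:
  H_{30n} − H_{24n} = ln(30n) − ln(24n) + O(1/n) = ln(30/24) + O(1/n).
Hence the limit is ln(30/24) = ln(5/4).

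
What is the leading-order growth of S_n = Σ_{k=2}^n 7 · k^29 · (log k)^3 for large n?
S_n ~ 7 · n^30 · (log n)^3 / 30

By integral comparison, S_n = ∫_1^n 7 · x^29 · (log x)^3 dx + O(n^29 · (log n)^3). For the integral, the leading term of ∫_1^n x^29 (log x)^3 dx is n^30/30 · (log n)^3 (by repeated integration by parts; each step lowers the log-exponent and produces a relatively O(1/log n) correction). Hence S_n ~ 7 · n^30 · (log n)^3 / 30.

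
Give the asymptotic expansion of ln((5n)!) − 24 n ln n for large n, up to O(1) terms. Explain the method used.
ln((5n)!) − 24 n ln n = −19 n ln n + 5(ln 5 − 1) n + (1/2) ln(2π·5n) + O(1/n)

Stirling: ln((5n)!) = 5n ln(5n) − 5n + (1/2) ln(2π·5n) + O(1/n).
Expand 5n ln(5n) = 5n (ln n + ln 5) = 5n ln n + 5n ln 5.
Subtract 24n ln n: leading term is (5 − 24) n ln n = −19 n ln n. The next term is 5n ln 5 − 5n = 5(ln 5 − 1) n. Then the (1/2) ln(2π·5n) correction.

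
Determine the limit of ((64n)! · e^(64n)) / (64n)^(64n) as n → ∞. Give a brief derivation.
lim = ∞

Stirling: (64n)! ~ sqrt(2π·64n) · (64n/e)^(64n). Hence
  (64n)! · e^(64n) / (64n)^(64n) ~ sqrt(2π·64n) = sqrt(2π·64) · sqrt(n) → ∞.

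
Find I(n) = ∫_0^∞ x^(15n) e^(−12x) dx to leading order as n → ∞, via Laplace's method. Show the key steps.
I(n) ~ (sqrt(2π·15n) / 12) · (15n/(12e))^(15n)

Write the integrand as exp(15n ln x − 12x) and set f(x) = 15n ln x − 12x. Then f'(x) = 15n/x − 12 = 0 at x* = 15n/12, and f''(x*) = −15n/x*^2 = −12^2/(15n). Laplace's method (interior maximum) gives
  I(n) ~ e^(f(x*)) · sqrt(2π / |f''(x*)|)
        = exp(15n ln(15n/12) − 15n) · sqrt(2π · 15n / 12^2)
        = (15n/12)^(15n) e^(−15n) · sqrt(2π·15n) / 12
        = (sqrt(2π·15n) / 12) · (15n/(12e))^(15n).
This matches Γ(15n+1)/12^(15n+1) with Stirling applied to Γ.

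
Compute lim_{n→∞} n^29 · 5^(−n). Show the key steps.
lim = 0

Exponentials with base > 1 dominate every fixed polynomial: for any fixed c, n^c / 5^n → 0 as n → ∞ (e.g. by the ratio test, or by writing 5^n = e^(n ln 5) and noting e^(n ln 5) / n^c → ∞). Hence n^29 · 5^(−n) = n^29 / 5^n → 0.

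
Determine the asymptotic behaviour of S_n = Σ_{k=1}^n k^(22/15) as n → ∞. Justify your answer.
S_n ~ (15/37) · n^(37/15)

Integral comparison: Σ_{k=1}^n k^(22/15) = ∫_0^n x^(22/15) dx + O(n^(22/15)). The integral is n^(1 + 22/15) / (1 + 22/15) = n^((22+15)/15) / ((22+15)/15) = (15/37) · n^(37/15).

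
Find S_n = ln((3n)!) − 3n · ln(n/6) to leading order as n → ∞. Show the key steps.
S_n ~ 3n · (ln 18 − 1) + O(ln n)

Stirling: ln((3n)!) = 3n ln(3n) − 3n + O(ln n).
  S_n = 3n ln(3n) − 3n − 3n ln(n/6) + O(ln n)
      = 3n ln(3n) − 3n ln n + 3n ln 6 − 3n + O(ln n)
      = 3n ln 3 + 3n ln 6 − 3n + O(ln n)
      = 3n (ln 18 − 1) + O(ln n).
Numerically ln(18) − 1 ≈ 1.8904.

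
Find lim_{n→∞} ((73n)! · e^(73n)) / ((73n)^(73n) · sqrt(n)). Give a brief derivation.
lim = sqrt(2π·73)

Stirling: (73n)! ~ sqrt(2π·73n) · (73n/e)^(73n). Hence
  (73n)! · e^(73n) / (73n)^(73n) ~ sqrt(2π·73n).
Dividing by sqrt(n): sqrt(2π·73n) / sqrt(n) = sqrt(2π·73) · n^((1−1)/2), so the limit is sqrt(2π·73).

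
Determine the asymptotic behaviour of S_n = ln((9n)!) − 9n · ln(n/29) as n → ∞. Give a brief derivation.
S_n ~ 9n · (ln 261 − 1) + O(ln n)

Stirling: ln((9n)!) = 9n ln(9n) − 9n + O(ln n).
  S_n = 9n ln(9n) − 9n − 9n ln(n/29) + O(ln n)
      = 9n ln(9n) − 9n ln n + 9n ln 29 − 9n + O(ln n)
      = 9n ln 9 + 9n ln 29 − 9n + O(ln n)
      = 9n (ln 261 − 1) + O(ln n).
Numerically ln(261) − 1 ≈ 4.5645.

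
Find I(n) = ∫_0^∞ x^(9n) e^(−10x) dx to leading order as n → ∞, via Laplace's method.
I(n) ~ (sqrt(2π·9n) / 10) · (9n/(10e))^(9n)

Write the integrand as exp(9n ln x − 10x) and set f(x) = 9n ln x − 10x. Then f'(x) = 9n/x − 10 = 0 at x* = 9n/10, and f''(x*) = −9n/x*^2 = −10^2/(9n). Laplace's method (interior maximum) gives
  I(n) ~ e^(f(x*)) · sqrt(2π / |f''(x*)|)
        = exp(9n ln(9n/10) − 9n) · sqrt(2π · 9n / 10^2)
        = (9n/10)^(9n) e^(−9n) · sqrt(2π·9n) / 10
        = (sqrt(2π·9n) / 10) · (9n/(10e))^(9n).
This matches Γ(9n+1)/10^(9n+1) with Stirling applied to Γ.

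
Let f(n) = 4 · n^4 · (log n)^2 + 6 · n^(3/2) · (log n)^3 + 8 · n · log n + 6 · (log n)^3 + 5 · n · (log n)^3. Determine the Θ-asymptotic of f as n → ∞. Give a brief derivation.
f(n) ∈ Θ(n^4 · (log n)^2)

Compare the terms by growth order. For large n, n^a · (log n)^b dominates n^a' · (log n)^b' iff a > a', or (a = a' and b > b'). Ranking the 5 terms shows the dominant one is 4 · n^4 · (log n)^2. Hence f(n) ∈ Θ(n^4 · (log n)^2).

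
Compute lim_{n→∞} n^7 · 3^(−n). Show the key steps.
lim = 0

Exponentials with base > 1 dominate every fixed polynomial: for any fixed c, n^c / 3^n → 0 as n → ∞ (e.g. by the ratio test, or by writing 3^n = e^(n ln 3) and noting e^(n ln 3) / n^c → ∞). Hence n^7 · 3^(−n) = n^7 / 3^n → 0.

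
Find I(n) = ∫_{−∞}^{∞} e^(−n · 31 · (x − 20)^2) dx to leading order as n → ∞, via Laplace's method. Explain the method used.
I(n) = sqrt(π/(31n))

Here φ(x) = 31 · (x − 20)^2 has its unique minimum at x* = 20 with φ(x*) = 0 and φ''(x*) = 62. Laplace's method gives
  I(n) ~ e^(−n φ(x*)) · sqrt(2π / (n · φ''(x*))) = sqrt(2π / (62n)) = sqrt(π/(31n)).
This is exact: substituting u = (x − 20)·sqrt(31n) gives I(n) = (1/sqrt(31n)) ∫_{−∞}^{∞} e^(−u^2) du = sqrt(π/(31n)).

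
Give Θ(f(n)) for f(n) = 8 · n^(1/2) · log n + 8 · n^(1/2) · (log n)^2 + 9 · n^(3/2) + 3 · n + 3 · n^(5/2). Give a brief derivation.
f(n) ∈ Θ(n^(5/2))

Compare the terms by growth order. For large n, n^a · (log n)^b dominates n^a' · (log n)^b' iff a > a', or (a = a' and b > b'). Ranking the 5 terms shows the dominant one is 3 · n^(5/2). Hence f(n) ∈ Θ(n^(5/2)).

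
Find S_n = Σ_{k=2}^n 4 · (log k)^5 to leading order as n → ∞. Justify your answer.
S_n ~ 4 · n · (log n)^5

By integral comparison, S_n = ∫_1^n 4 · (log x)^5 dx + O((log n)^5). For the integral, the leading term of ∫_1^n (log x)^5 dx is n · (log n)^5 (by repeated integration by parts; each step lowers the log-exponent and produces a relatively O(1/log n) correction). Hence S_n ~ 4 · n · (log n)^5.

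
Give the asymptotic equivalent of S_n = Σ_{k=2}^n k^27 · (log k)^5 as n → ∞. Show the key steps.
S_n ~ n^28 · (log n)^5 / 28

By integral comparison, S_n = ∫_1^n x^27 · (log x)^5 dx + O(n^27 · (log n)^5). For the integral, the leading term of ∫_1^n x^27 (log x)^5 dx is n^28/28 · (log n)^5 (by repeated integration by parts; each step lowers the log-exponent and produces a relatively O(1/log n) correction). Hence S_n ~ n^28 · (log n)^5 / 28.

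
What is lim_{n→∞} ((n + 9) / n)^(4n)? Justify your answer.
lim = e^36

Rewrite as (1 + 9/n)^(4n). By the standard limit (1 + x/n)^n → e^x, we have (1 + 9/n)^n → e^9, and raising to the 4th power gives e^36.
More precisely, ln[(1 + 9/n)^(4n)] = 4n · ln(1 + 9/n) = 4n · (9/n + O(1/n^2)) = 36 + O(1/n) → 36.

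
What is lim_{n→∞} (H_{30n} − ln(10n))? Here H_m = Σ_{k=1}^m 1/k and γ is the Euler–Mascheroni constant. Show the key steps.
lim = ln 3 + γ

By Euler-Maclaurin, H_m = ln m + γ + O(1/m). So
  H_{30n} − ln(10n) = ln(30n) + γ − ln(10n) + O(1/n)
                       = ln(30/10) + γ + O(1/n).
Hence the limit is ln(30/10) + γ (= ln 3).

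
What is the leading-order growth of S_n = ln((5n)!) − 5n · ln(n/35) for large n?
S_n ~ 5n · (ln 175 − 1) + O(ln n)

Stirling: ln((5n)!) = 5n ln(5n) − 5n + O(ln n).
  S_n = 5n ln(5n) − 5n − 5n ln(n/35) + O(ln n)
      = 5n ln(5n) − 5n ln n + 5n ln 35 − 5n + O(ln n)
      = 5n ln 5 + 5n ln 35 − 5n + O(ln n)
      = 5n (ln 175 − 1) + O(ln n).
Numerically ln(175) − 1 ≈ 4.1648.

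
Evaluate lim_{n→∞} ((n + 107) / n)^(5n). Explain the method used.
lim = e^535

Rewrite as (1 + 107/n)^(5n). By the standard limit (1 + x/n)^n → e^x, we have (1 + 107/n)^n → e^107, and raising to the 5th power gives e^535.
More precisely, ln[(1 + 107/n)^(5n)] = 5n · ln(1 + 107/n) = 5n · (107/n + O(1/n^2)) = 535 + O(1/n) → 535.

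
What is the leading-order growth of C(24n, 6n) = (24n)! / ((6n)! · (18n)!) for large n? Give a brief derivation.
C(24n, 6n) ~ (256/27)^(6n) · sqrt(2/(3π·6n))

Write N = 6n. Apply Stirling to each factorial:
  (4N)! ~ sqrt(2π·4N) · (4N/e)^(4N),
  N! ~ sqrt(2π N) · (N/e)^N,
  (3N)! ~ sqrt(2π·3N) · (3N/e)^(3N).
The exponential factors combine to (4N)^(4N) / (N^N · (3N)^(3N)) = 4^(4N)/3^(3N) = (4^4/3^3)^N = (256/27)^N.
The square-root prefactors combine to sqrt(2π·4N) / (sqrt(2π N)·sqrt(2π·3N)) = sqrt(4 / (2π·3·N)) = sqrt(2/(3π·6n)).
Substituting N = 6n: C(24n, 6n) ~ (256/27)^(6n) · sqrt(2/(3π·6n)).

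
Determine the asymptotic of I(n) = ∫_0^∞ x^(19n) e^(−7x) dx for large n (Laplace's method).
I(n) ~ (sqrt(2π·19n) / 7) · (19n/(7e))^(19n)

Write the integrand as exp(19n ln x − 7x) and set f(x) = 19n ln x − 7x. Then f'(x) = 19n/x − 7 = 0 at x* = 19n/7, and f''(x*) = −19n/x*^2 = −7^2/(19n). Laplace's method (interior maximum) gives
  I(n) ~ e^(f(x*)) · sqrt(2π / |f''(x*)|)
        = exp(19n ln(19n/7) − 19n) · sqrt(2π · 19n / 7^2)
        = (19n/7)^(19n) e^(−19n) · sqrt(2π·19n) / 7
        = (sqrt(2π·19n) / 7) · (19n/(7e))^(19n).
This matches Γ(19n+1)/7^(19n+1) with Stirling applied to Γ.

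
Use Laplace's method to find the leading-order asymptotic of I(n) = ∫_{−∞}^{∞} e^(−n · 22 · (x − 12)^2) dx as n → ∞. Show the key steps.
I(n) = sqrt(π/(22n))

Here φ(x) = 22 · (x − 12)^2 has its unique minimum at x* = 12 with φ(x*) = 0 and φ''(x*) = 44. Laplace's method gives
  I(n) ~ e^(−n φ(x*)) · sqrt(2π / (n · φ''(x*))) = sqrt(2π / (44n)) = sqrt(π/(22n)).
This is exact: substituting u = (x − 12)·sqrt(22n) gives I(n) = (1/sqrt(22n)) ∫_{−∞}^{∞} e^(−u^2) du = sqrt(π/(22n)).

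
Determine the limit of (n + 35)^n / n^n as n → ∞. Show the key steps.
lim = e^35

Rewrite as (1 + 35/n)^(n). By the standard limit (1 + x/n)^n → e^x, we have (1 + 35/n)^n → e^35, and raising to the 1st power gives e^35.
More precisely, ln[(1 + 35/n)^(n)] = n · ln(1 + 35/n) = n · (35/n + O(1/n^2)) = 35 + O(1/n) → 35.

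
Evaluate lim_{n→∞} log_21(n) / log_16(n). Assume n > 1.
lim = ln(16) / ln(21) = log_21(16)

Change of base: log_21(n) = ln n / ln 21 and log_16(n) = ln n / ln 16. The ratio is (ln n / ln 21) · (ln 16 / ln n) = ln 16 / ln 21, a constant independent of n. So the limit is ln 16 / ln 21 = log_21(16).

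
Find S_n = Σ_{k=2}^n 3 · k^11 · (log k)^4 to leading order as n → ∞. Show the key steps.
S_n ~ n^12 · (log n)^4 / 4

By integral comparison, S_n = ∫_1^n 3 · x^11 · (log x)^4 dx + O(n^11 · (log n)^4). For the integral, the leading term of ∫_1^n x^11 (log x)^4 dx is n^12/12 · (log n)^4 (by repeated integration by parts; each step lowers the log-exponent and produces a relatively O(1/log n) correction). Hence S_n ~ n^12 · (log n)^4 / 4.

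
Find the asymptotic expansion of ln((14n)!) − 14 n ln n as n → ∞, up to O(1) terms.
ln((14n)!) − 14 n ln n = 14(ln 14 − 1) n + (1/2) ln(2π·14n) + O(1/n)

Stirling: ln((14n)!) = 14n ln(14n) − 14n + (1/2) ln(2π·14n) + O(1/n).
Since 14n ln(14n) = 14n ln n + 14n ln 14, subtracting 14n ln n cancels the n ln n term exactly. What remains is 14(ln 14 − 1) n + (1/2) ln(2π·14n) + O(1/n).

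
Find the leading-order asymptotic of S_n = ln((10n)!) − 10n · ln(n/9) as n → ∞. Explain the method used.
S_n ~ 10n · (ln 90 − 1) + O(ln n)

Stirling: ln((10n)!) = 10n ln(10n) − 10n + O(ln n).
  S_n = 10n ln(10n) − 10n − 10n ln(n/9) + O(ln n)
      = 10n ln(10n) − 10n ln n + 10n ln 9 − 10n + O(ln n)
      = 10n ln 10 + 10n ln 9 − 10n + O(ln n)
      = 10n (ln 90 − 1) + O(ln n).
Numerically ln(90) − 1 ≈ 3.4998.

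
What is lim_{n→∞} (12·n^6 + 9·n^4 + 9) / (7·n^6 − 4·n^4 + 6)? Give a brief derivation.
lim = 12/7

For large n the leading n^6 terms dominate both numerator and denominator. Dividing top and bottom by n^6, every other term tends to 0, leaving 12/7.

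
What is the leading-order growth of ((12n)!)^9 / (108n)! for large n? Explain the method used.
((12n)!)^9/(108n)! ~ ((2π·12n)^(8/2) / 3) · 9^(−9·12n)  →  0

Write N = 12n. Stirling: N! ~ sqrt(2π N)(N/e)^N and (9N)! ~ sqrt(2π·9N)·(9N/e)^(9N).
  (N!)^9/(9N)! ~ (2π N)^(9/2) (N/e)^(9N) / [sqrt(2π·9N) (9N/e)^(9N)]
     = (2π N)^(9/2) / sqrt(2π·9N) · (N/(9N))^(9N)
     = (2π N)^((9−1)/2) / 3 · 9^(−9N).
Since 9^9 > 1, the factor 9^(−9N) decays exponentially, so the ratio → 0. Substituting N = 12n gives the stated form.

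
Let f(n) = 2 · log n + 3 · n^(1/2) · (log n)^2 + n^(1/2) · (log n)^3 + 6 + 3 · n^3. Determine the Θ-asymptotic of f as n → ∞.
f(n) ∈ Θ(n^3)

Compare the terms by growth order. For large n, n^a · (log n)^b dominates n^a' · (log n)^b' iff a > a', or (a = a' and b > b'). Ranking the 5 terms shows the dominant one is 3 · n^3. Hence f(n) ∈ Θ(n^3).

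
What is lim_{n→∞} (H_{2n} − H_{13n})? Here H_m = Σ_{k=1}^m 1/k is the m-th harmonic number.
lim = ln(2/13)

Euler-Maclaurin gives H_m = ln m + γ + 1/(2m) + O(1/m^2). The γ and O(1/m) terms cancel in the difference:
  H_{2n} − H_{13n} = ln(2n) − ln(13n) + O(1/n) = ln(2/13) + O(1/n).
Hence the limit is ln(2/13).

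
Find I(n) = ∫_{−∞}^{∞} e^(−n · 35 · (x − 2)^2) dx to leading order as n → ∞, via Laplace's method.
I(n) = sqrt(π/(35n))

Here φ(x) = 35 · (x − 2)^2 has its unique minimum at x* = 2 with φ(x*) = 0 and φ''(x*) = 70. Laplace's method gives
  I(n) ~ e^(−n φ(x*)) · sqrt(2π / (n · φ''(x*))) = sqrt(2π / (70n)) = sqrt(π/(35n)).
This is exact: substituting u = (x − 2)·sqrt(35n) gives I(n) = (1/sqrt(35n)) ∫_{−∞}^{∞} e^(−u^2) du = sqrt(π/(35n)).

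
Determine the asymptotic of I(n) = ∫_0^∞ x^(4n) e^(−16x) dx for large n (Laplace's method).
I(n) ~ (sqrt(2π·4n) / 16) · (4n/(16e))^(4n)

Write the integrand as exp(4n ln x − 16x) and set f(x) = 4n ln x − 16x. Then f'(x) = 4n/x − 16 = 0 at x* = 4n/16, and f''(x*) = −4n/x*^2 = −16^2/(4n). Laplace's method (interior maximum) gives
  I(n) ~ e^(f(x*)) · sqrt(2π / |f''(x*)|)
        = exp(4n ln(4n/16) − 4n) · sqrt(2π · 4n / 16^2)
        = (4n/16)^(4n) e^(−4n) · sqrt(2π·4n) / 16
        = (sqrt(2π·4n) / 16) · (4n/(16e))^(4n).
This matches Γ(4n+1)/16^(4n+1) with Stirling applied to Γ.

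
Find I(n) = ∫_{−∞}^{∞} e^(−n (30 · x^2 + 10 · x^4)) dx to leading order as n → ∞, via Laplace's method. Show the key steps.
I(n) ~ sqrt(π/(30n))

φ(x) = 30 · x^2 + 10 · x^4 has its unique global minimum at x* = 0 (since φ'(x) = 60x + 40x^3 = 0 only at x = 0 for real x with both coefficients positive, and φ → ∞ as |x| → ∞). At x* = 0, φ(0) = 0 and φ''(0) = 60. Laplace's method then gives
  I(n) ~ sqrt(2π / (n · φ''(0))) · e^(−n φ(0)) = sqrt(2π / (60n)) = sqrt(π/(30n)).
The 10 · x^4 term contributes only at subleading order (an O(1/n) relative correction).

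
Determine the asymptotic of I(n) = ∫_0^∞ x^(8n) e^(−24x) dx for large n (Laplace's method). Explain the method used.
I(n) ~ (sqrt(2π·8n) / 24) · (8n/(24e))^(8n)

Write the integrand as exp(8n ln x − 24x) and set f(x) = 8n ln x − 24x. Then f'(x) = 8n/x − 24 = 0 at x* = 8n/24, and f''(x*) = −8n/x*^2 = −24^2/(8n). Laplace's method (interior maximum) gives
  I(n) ~ e^(f(x*)) · sqrt(2π / |f''(x*)|)
        = exp(8n ln(8n/24) − 8n) · sqrt(2π · 8n / 24^2)
        = (8n/24)^(8n) e^(−8n) · sqrt(2π·8n) / 24
        = (sqrt(2π·8n) / 24) · (8n/(24e))^(8n).
This matches Γ(8n+1)/24^(8n+1) with Stirling applied to Γ.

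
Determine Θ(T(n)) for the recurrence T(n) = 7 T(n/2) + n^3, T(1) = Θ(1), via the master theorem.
T(n) = Θ(n^3)

log_2 7 ≈ 2.807. f(n) = n^3 dominates n^(log_2 7) since 3 > 2.807, and the regularity condition a·f(n/b) = 7·(n/2)^3 = (7/8)·n^3 ≤ c·f(n) holds with c = 7/8 ≈ 0.875 < 1. So this is Case 3: T(n) = Θ(f(n)) = Θ(n^3).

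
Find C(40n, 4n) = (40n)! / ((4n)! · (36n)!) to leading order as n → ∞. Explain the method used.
C(40n, 4n) ~ (10000000000/387420489)^(4n) · sqrt(5/(9π·4n))

Write N = 4n. Apply Stirling to each factorial:
  (10N)! ~ sqrt(2π·10N) · (10N/e)^(10N),
  N! ~ sqrt(2π N) · (N/e)^N,
  (9N)! ~ sqrt(2π·9N) · (9N/e)^(9N).
The exponential factors combine to (10N)^(10N) / (N^N · (9N)^(9N)) = 10^(10N)/9^(9N) = (10^10/9^9)^N = (10000000000/387420489)^N.
The square-root prefactors combine to sqrt(2π·10N) / (sqrt(2π N)·sqrt(2π·9N)) = sqrt(10 / (2π·9·N)) = sqrt(5/(9π·4n)).
Substituting N = 4n: C(40n, 4n) ~ (10000000000/387420489)^(4n) · sqrt(5/(9π·4n)).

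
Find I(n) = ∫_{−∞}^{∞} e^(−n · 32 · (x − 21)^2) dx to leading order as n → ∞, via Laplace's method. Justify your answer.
I(n) = sqrt(π/(32n))

Here φ(x) = 32 · (x − 21)^2 has its unique minimum at x* = 21 with φ(x*) = 0 and φ''(x*) = 64. Laplace's method gives
  I(n) ~ e^(−n φ(x*)) · sqrt(2π / (n · φ''(x*))) = sqrt(2π / (64n)) = sqrt(π/(32n)).
This is exact: substituting u = (x − 21)·sqrt(32n) gives I(n) = (1/sqrt(32n)) ∫_{−∞}^{∞} e^(−u^2) du = sqrt(π/(32n)).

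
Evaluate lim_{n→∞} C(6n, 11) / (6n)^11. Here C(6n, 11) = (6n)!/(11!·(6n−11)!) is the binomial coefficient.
lim = 1/11! = 1/39916800

With N = 6n → ∞: C(N, 11) / N^11 = [N(N−1)…(N−10)] / (11! · N^11) = (1/11!) · 1 · (1 − 1/(6n)) · … · (1 − 10/(6n)). Each factor → 1 as N → ∞, so the limit is 1/11! = 1/39916800.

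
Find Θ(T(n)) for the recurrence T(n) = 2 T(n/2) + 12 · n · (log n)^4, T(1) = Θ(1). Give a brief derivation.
T(n) = Θ(n · (log n)^5)

Here log_2 2 = 1 and f(n) = 12 · n · (log n)^4 = Θ(n^(log_2 2) · (log n)^4). This is the extended Case 2 of the master theorem (f matches the critical exponent up to log factors), giving T(n) = Θ(n^(log_2 2) · (log n)^(4+1)) = Θ(n · (log n)^5).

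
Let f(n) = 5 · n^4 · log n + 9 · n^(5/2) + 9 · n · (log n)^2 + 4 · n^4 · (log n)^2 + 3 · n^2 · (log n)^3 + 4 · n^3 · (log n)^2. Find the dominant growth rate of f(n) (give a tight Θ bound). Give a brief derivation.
f(n) ∈ Θ(n^4 · (log n)^2)

Compare the terms by growth order. For large n, n^a · (log n)^b dominates n^a' · (log n)^b' iff a > a', or (a = a' and b > b'). Ranking the 6 terms shows the dominant one is 4 · n^4 · (log n)^2. Hence f(n) ∈ Θ(n^4 · (log n)^2).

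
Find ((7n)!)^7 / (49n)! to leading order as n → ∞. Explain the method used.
((7n)!)^7/(49n)! ~ ((2π·7n)^(6/2) / sqrt(7)) · 7^(−7·7n)  →  0

Write N = 7n. Stirling: N! ~ sqrt(2π N)(N/e)^N and (7N)! ~ sqrt(2π·7N)·(7N/e)^(7N).
  (N!)^7/(7N)! ~ (2π N)^(7/2) (N/e)^(7N) / [sqrt(2π·7N) (7N/e)^(7N)]
     = (2π N)^(7/2) / sqrt(2π·7N) · (N/(7N))^(7N)
     = (2π N)^((7−1)/2) / sqrt(7) · 7^(−7N).
Since 7^7 > 1, the factor 7^(−7N) decays exponentially, so the ratio → 0. Substituting N = 7n gives the stated form.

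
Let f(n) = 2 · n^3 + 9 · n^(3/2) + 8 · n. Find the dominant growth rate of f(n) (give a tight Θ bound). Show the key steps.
f(n) ∈ Θ(n^3)

Compare the terms by growth order. For large n, n^a · (log n)^b dominates n^a' · (log n)^b' iff a > a', or (a = a' and b > b'). Ranking the 3 terms shows the dominant one is 2 · n^3. Hence f(n) ∈ Θ(n^3).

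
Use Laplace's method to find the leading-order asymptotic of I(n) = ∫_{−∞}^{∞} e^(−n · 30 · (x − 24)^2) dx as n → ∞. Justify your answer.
I(n) = sqrt(π/(30n))

Here φ(x) = 30 · (x − 24)^2 has its unique minimum at x* = 24 with φ(x*) = 0 and φ''(x*) = 60. Laplace's method gives
  I(n) ~ e^(−n φ(x*)) · sqrt(2π / (n · φ''(x*))) = sqrt(2π / (60n)) = sqrt(π/(30n)).
This is exact: substituting u = (x − 24)·sqrt(30n) gives I(n) = (1/sqrt(30n)) ∫_{−∞}^{∞} e^(−u^2) du = sqrt(π/(30n)).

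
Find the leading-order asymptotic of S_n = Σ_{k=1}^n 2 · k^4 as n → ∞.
S_n ~ 2 · n^5 / 5

By integral comparison (Euler-Maclaurin), Σ_{k=1}^n 2 · k^4 = 2 · ∫_0^n x^4 dx + O(n^4) = 2 · n^5/5 + O(n^4). (Equivalently, Faulhaber's formula gives the same leading term.)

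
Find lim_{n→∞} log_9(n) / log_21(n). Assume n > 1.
lim = ln(21) / ln(9) = log_9(21)

Change of base: log_9(n) = ln n / ln 9 and log_21(n) = ln n / ln 21. The ratio is (ln n / ln 9) · (ln 21 / ln n) = ln 21 / ln 9, a constant independent of n. So the limit is ln 21 / ln 9 = log_9(21).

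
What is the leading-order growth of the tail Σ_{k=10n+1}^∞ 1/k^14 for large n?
Σ_{k>10n} 1/k^14 ~ 1/(13 · (10n)^13)

Compare to the integral: ∫_{10n}^∞ x^(−14) dx = [−x^(−13)/13]_{10n}^∞ = 1/((14−1)·(10n)^13). Euler-Maclaurin then gives
  Σ_{k>10n} 1/k^14 = ∫_{10n}^∞ dx/x^14 − 1/(2·(10n)^14) + O(1/(10n)^15).
(Equivalently this is ζ(14) − Σ_{k≤10n} 1/k^14.)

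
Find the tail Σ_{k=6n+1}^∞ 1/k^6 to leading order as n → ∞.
Σ_{k>6n} 1/k^6 ~ 1/(5 · (6n)^5)

Compare to the integral: ∫_{6n}^∞ x^(−6) dx = [−x^(−5)/5]_{6n}^∞ = 1/((6−1)·(6n)^5). Euler-Maclaurin then gives
  Σ_{k>6n} 1/k^6 = ∫_{6n}^∞ dx/x^6 − 1/(2·(6n)^6) + O(1/(6n)^7).
(Equivalently this is ζ(6) − Σ_{k≤6n} 1/k^6.)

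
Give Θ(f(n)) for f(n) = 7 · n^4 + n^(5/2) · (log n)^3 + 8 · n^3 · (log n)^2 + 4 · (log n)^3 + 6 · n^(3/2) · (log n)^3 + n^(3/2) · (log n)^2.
f(n) ∈ Θ(n^4)

Compare the terms by growth order. For large n, n^a · (log n)^b dominates n^a' · (log n)^b' iff a > a', or (a = a' and b > b'). Ranking the 6 terms shows the dominant one is 7 · n^4. Hence f(n) ∈ Θ(n^4).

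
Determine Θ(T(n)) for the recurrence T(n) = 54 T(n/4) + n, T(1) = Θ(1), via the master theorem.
T(n) = Θ(n^(log_4 54))

Master theorem: compare f(n) = n to n^(log_4 54) where log_4 54 ≈ 2.877. Since 1 < log_4 54, we have f(n) = O(n^(log_4 54 − ε)) for some ε > 0 — Case 1. Hence T(n) = Θ(n^(log_4 54)).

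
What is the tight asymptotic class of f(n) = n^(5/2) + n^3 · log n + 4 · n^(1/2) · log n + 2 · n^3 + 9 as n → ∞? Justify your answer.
f(n) ∈ Θ(n^3 · log n)

Compare the terms by growth order. For large n, n^a · (log n)^b dominates n^a' · (log n)^b' iff a > a', or (a = a' and b > b'). Ranking the 5 terms shows the dominant one is n^3 · log n. Hence f(n) ∈ Θ(n^3 · log n).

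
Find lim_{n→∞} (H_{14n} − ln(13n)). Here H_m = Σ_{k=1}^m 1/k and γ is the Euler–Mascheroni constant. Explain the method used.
lim = ln(14/13) + γ

By Euler-Maclaurin, H_m = ln m + γ + O(1/m). So
  H_{14n} − ln(13n) = ln(14n) + γ − ln(13n) + O(1/n)
                       = ln(14/13) + γ + O(1/n).
Hence the limit is ln(14/13) + γ.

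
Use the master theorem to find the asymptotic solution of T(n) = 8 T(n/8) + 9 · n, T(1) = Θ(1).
T(n) = Θ(n log n)

log_8 8 = 1, and f(n) = 9 · n = Θ(n^(log_8 8)). This is Case 2 of the master theorem: T(n) = Θ(f(n) · log n) = Θ(n log n).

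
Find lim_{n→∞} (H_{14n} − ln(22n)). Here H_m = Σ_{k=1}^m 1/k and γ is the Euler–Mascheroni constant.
lim = ln(7/11) + γ

By Euler-Maclaurin, H_m = ln m + γ + O(1/m). So
  H_{14n} − ln(22n) = ln(14n) + γ − ln(22n) + O(1/n)
                       = ln(14/22) + γ + O(1/n).
Hence the limit is ln(14/22) + γ (= ln(7/11)).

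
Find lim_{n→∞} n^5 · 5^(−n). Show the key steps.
lim = 0

Exponentials with base > 1 dominate every fixed polynomial: for any fixed c, n^c / 5^n → 0 as n → ∞ (e.g. by the ratio test, or by writing 5^n = e^(n ln 5) and noting e^(n ln 5) / n^c → ∞). Hence n^5 · 5^(−n) = n^5 / 5^n → 0.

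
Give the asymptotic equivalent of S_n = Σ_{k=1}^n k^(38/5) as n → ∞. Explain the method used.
S_n ~ (5/43) · n^(43/5)

Integral comparison: Σ_{k=1}^n k^(38/5) = ∫_0^n x^(38/5) dx + O(n^(38/5)). The integral is n^(1 + 38/5) / (1 + 38/5) = n^((38+5)/5) / ((38+5)/5) = (5/43) · n^(43/5).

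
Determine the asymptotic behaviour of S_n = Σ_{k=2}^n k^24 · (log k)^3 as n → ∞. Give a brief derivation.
S_n ~ n^25 · (log n)^3 / 25

By integral comparison, S_n = ∫_1^n x^24 · (log x)^3 dx + O(n^24 · (log n)^3). For the integral, the leading term of ∫_1^n x^24 (log x)^3 dx is n^25/25 · (log n)^3 (by repeated integration by parts; each step lowers the log-exponent and produces a relatively O(1/log n) correction). Hence S_n ~ n^25 · (log n)^3 / 25.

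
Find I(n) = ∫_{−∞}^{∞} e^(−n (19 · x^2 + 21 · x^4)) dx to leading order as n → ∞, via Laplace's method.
I(n) ~ sqrt(π/(19n))

φ(x) = 19 · x^2 + 21 · x^4 has its unique global minimum at x* = 0 (since φ'(x) = 38x + 84x^3 = 0 only at x = 0 for real x with both coefficients positive, and φ → ∞ as |x| → ∞). At x* = 0, φ(0) = 0 and φ''(0) = 38. Laplace's method then gives
  I(n) ~ sqrt(2π / (n · φ''(0))) · e^(−n φ(0)) = sqrt(2π / (38n)) = sqrt(π/(19n)).
The 21 · x^4 term contributes only at subleading order (an O(1/n) relative correction).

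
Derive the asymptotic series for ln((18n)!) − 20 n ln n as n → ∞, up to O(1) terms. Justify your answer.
ln((18n)!) − 20 n ln n = −2 n ln n + 18(ln 18 − 1) n + (1/2) ln(2π·18n) + O(1/n)

Stirling: ln((18n)!) = 18n ln(18n) − 18n + (1/2) ln(2π·18n) + O(1/n).
Expand 18n ln(18n) = 18n (ln n + ln 18) = 18n ln n + 18n ln 18.
Subtract 20n ln n: leading term is (18 − 20) n ln n = −2 n ln n. The next term is 18n ln 18 − 18n = 18(ln 18 − 1) n. Then the (1/2) ln(2π·18n) correction.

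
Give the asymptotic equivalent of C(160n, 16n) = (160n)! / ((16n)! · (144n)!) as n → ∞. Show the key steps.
C(160n, 16n) ~ (10000000000/387420489)^(16n) · sqrt(5/(9π·16n))

Write N = 16n. Apply Stirling to each factorial:
  (10N)! ~ sqrt(2π·10N) · (10N/e)^(10N),
  N! ~ sqrt(2π N) · (N/e)^N,
  (9N)! ~ sqrt(2π·9N) · (9N/e)^(9N).
The exponential factors combine to (10N)^(10N) / (N^N · (9N)^(9N)) = 10^(10N)/9^(9N) = (10^10/9^9)^N = (10000000000/387420489)^N.
The square-root prefactors combine to sqrt(2π·10N) / (sqrt(2π N)·sqrt(2π·9N)) = sqrt(10 / (2π·9·N)) = sqrt(5/(9π·16n)).
Substituting N = 16n: C(160n, 16n) ~ (10000000000/387420489)^(16n) · sqrt(5/(9π·16n)).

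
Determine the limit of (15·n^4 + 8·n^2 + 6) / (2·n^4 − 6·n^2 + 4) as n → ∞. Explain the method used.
lim = 15/2

For large n the leading n^4 terms dominate both numerator and denominator. Dividing top and bottom by n^4, every other term tends to 0, leaving 15/2.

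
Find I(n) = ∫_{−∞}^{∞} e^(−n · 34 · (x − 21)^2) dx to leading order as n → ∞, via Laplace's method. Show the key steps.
I(n) = sqrt(π/(34n))

Here φ(x) = 34 · (x − 21)^2 has its unique minimum at x* = 21 with φ(x*) = 0 and φ''(x*) = 68. Laplace's method gives
  I(n) ~ e^(−n φ(x*)) · sqrt(2π / (n · φ''(x*))) = sqrt(2π / (68n)) = sqrt(π/(34n)).
This is exact: substituting u = (x − 21)·sqrt(34n) gives I(n) = (1/sqrt(34n)) ∫_{−∞}^{∞} e^(−u^2) du = sqrt(π/(34n)).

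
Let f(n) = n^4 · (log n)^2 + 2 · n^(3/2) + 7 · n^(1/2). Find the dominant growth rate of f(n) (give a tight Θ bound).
f(n) ∈ Θ(n^4 · (log n)^2)

Compare the terms by growth order. For large n, n^a · (log n)^b dominates n^a' · (log n)^b' iff a > a', or (a = a' and b > b'). Ranking the 3 terms shows the dominant one is n^4 · (log n)^2. Hence f(n) ∈ Θ(n^4 · (log n)^2).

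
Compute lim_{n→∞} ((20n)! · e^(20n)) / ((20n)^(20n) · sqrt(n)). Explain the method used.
lim = sqrt(2π·20)

Stirling: (20n)! ~ sqrt(2π·20n) · (20n/e)^(20n). Hence
  (20n)! · e^(20n) / (20n)^(20n) ~ sqrt(2π·20n).
Dividing by sqrt(n): sqrt(2π·20n) / sqrt(n) = sqrt(2π·20) · n^((1−1)/2), so the limit is sqrt(2π·20).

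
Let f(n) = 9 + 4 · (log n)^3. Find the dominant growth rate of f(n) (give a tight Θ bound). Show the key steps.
f(n) ∈ Θ((log n)^3)

Compare the terms by growth order. For large n, n^a · (log n)^b dominates n^a' · (log n)^b' iff a > a', or (a = a' and b > b'). Ranking the 2 terms shows the dominant one is 4 · (log n)^3. Hence f(n) ∈ Θ((log n)^3).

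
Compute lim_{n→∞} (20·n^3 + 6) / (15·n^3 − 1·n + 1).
lim = 20/15 = 4/3

For large n the leading n^3 terms dominate both numerator and denominator. Dividing top and bottom by n^3, every other term tends to 0, leaving 20/15 = 4/3.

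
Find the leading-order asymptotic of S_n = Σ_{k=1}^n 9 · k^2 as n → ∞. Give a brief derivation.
S_n ~ 3 · n^3

By integral comparison (Euler-Maclaurin), Σ_{k=1}^n 9 · k^2 = 9 · ∫_0^n x^2 dx + O(n^2) = 9 · n^3/3 = 3 · n^3 + O(n^2). (Equivalently, Faulhaber's formula gives the same leading term.)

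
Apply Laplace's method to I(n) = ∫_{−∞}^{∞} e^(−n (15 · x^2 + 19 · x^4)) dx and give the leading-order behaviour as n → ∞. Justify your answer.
I(n) ~ sqrt(π/(15n))

φ(x) = 15 · x^2 + 19 · x^4 has its unique global minimum at x* = 0 (since φ'(x) = 30x + 76x^3 = 0 only at x = 0 for real x with both coefficients positive, and φ → ∞ as |x| → ∞). At x* = 0, φ(0) = 0 and φ''(0) = 30. Laplace's method then gives
  I(n) ~ sqrt(2π / (n · φ''(0))) · e^(−n φ(0)) = sqrt(2π / (30n)) = sqrt(π/(15n)).
The 19 · x^4 term contributes only at subleading order (an O(1/n) relative correction).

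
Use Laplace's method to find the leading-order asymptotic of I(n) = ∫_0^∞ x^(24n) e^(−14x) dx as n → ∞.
I(n) ~ (sqrt(2π·24n) / 14) · (24n/(14e))^(24n)

Write the integrand as exp(24n ln x − 14x) and set f(x) = 24n ln x − 14x. Then f'(x) = 24n/x − 14 = 0 at x* = 24n/14, and f''(x*) = −24n/x*^2 = −14^2/(24n). Laplace's method (interior maximum) gives
  I(n) ~ e^(f(x*)) · sqrt(2π / |f''(x*)|)
        = exp(24n ln(24n/14) − 24n) · sqrt(2π · 24n / 14^2)
        = (24n/14)^(24n) e^(−24n) · sqrt(2π·24n) / 14
        = (sqrt(2π·24n) / 14) · (24n/(14e))^(24n).
This matches Γ(24n+1)/14^(24n+1) with Stirling applied to Γ.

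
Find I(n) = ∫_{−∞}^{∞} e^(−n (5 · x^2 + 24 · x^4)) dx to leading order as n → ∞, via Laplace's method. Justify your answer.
I(n) ~ sqrt(π/(5n))

φ(x) = 5 · x^2 + 24 · x^4 has its unique global minimum at x* = 0 (since φ'(x) = 10x + 96x^3 = 0 only at x = 0 for real x with both coefficients positive, and φ → ∞ as |x| → ∞). At x* = 0, φ(0) = 0 and φ''(0) = 10. Laplace's method then gives
  I(n) ~ sqrt(2π / (n · φ''(0))) · e^(−n φ(0)) = sqrt(2π / (10n)) = sqrt(π/(5n)).
The 24 · x^4 term contributes only at subleading order (an O(1/n) relative correction).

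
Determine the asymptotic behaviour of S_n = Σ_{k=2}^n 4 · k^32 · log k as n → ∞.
S_n ~ 4 · n^33 log n / 33 − 4 · n^33 / 1089

By integral comparison, S_n = ∫_1^n 4 · x^32 · log x dx + O(n^32 · log n). For the integral, ∫ x^32 log x dx = n^33 log n / 33 − n^33/1089 (integration by parts). Hence S_n ~ 4 · n^33 log n / 33 − 4 · n^33 / 1089.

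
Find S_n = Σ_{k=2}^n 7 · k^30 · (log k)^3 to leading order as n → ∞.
S_n ~ 7 · n^31 · (log n)^3 / 31

By integral comparison, S_n = ∫_1^n 7 · x^30 · (log x)^3 dx + O(n^30 · (log n)^3). For the integral, the leading term of ∫_1^n x^30 (log x)^3 dx is n^31/31 · (log n)^3 (by repeated integration by parts; each step lowers the log-exponent and produces a relatively O(1/log n) correction). Hence S_n ~ 7 · n^31 · (log n)^3 / 31.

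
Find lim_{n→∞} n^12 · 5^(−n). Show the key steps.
lim = 0

Exponentials with base > 1 dominate every fixed polynomial: for any fixed c, n^c / 5^n → 0 as n → ∞ (e.g. by the ratio test, or by writing 5^n = e^(n ln 5) and noting e^(n ln 5) / n^c → ∞). Hence n^12 · 5^(−n) = n^12 / 5^n → 0.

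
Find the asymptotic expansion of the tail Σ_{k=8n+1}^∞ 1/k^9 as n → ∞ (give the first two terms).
Σ_{k>8n} 1/k^9 = 1/(8 · (8n)^8) − 1/(2 · (8n)^9) + O(1/(8n)^10)

Compare to the integral: ∫_{8n}^∞ x^(−9) dx = [−x^(−8)/8]_{8n}^∞ = 1/((9−1)·(8n)^8). The Euler-Maclaurin correction adds −f(8n)/2 = −1/(2·(8n)^9). Euler-Maclaurin then gives
  Σ_{k>8n} 1/k^9 = ∫_{8n}^∞ dx/x^9 − 1/(2·(8n)^9) + O(1/(8n)^10).
(Equivalently this is ζ(9) − Σ_{k≤8n} 1/k^9.)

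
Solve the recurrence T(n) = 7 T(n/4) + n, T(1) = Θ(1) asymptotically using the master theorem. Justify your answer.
T(n) = Θ(n^(log_4 7))

Master theorem: compare f(n) = n to n^(log_4 7) where log_4 7 ≈ 1.404. Since 1 < log_4 7, we have f(n) = O(n^(log_4 7 − ε)) for some ε > 0 — Case 1. Hence T(n) = Θ(n^(log_4 7)).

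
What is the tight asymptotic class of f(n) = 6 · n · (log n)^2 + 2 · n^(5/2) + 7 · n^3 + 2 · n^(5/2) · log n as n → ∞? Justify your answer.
f(n) ∈ Θ(n^3)

Compare the terms by growth order. For large n, n^a · (log n)^b dominates n^a' · (log n)^b' iff a > a', or (a = a' and b > b'). Ranking the 4 terms shows the dominant one is 7 · n^3. Hence f(n) ∈ Θ(n^3).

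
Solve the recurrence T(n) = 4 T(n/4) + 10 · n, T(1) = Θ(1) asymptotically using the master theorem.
T(n) = Θ(n log n)

log_4 4 = 1, and f(n) = 10 · n = Θ(n^(log_4 4)). This is Case 2 of the master theorem: T(n) = Θ(f(n) · log n) = Θ(n log n).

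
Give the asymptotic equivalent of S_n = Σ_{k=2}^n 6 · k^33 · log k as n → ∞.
S_n ~ 3 · n^34 log n / 17 − 3 · n^34 / 578

By integral comparison, S_n = ∫_1^n 6 · x^33 · log x dx + O(n^33 · log n). For the integral, ∫ x^33 log x dx = n^34 log n / 34 − n^34/1156 (integration by parts). Hence S_n ~ 3 · n^34 log n / 17 − 3 · n^34 / 578.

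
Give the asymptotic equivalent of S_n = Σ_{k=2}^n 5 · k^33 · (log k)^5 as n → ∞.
S_n ~ 5 · n^34 · (log n)^5 / 34

By integral comparison, S_n = ∫_1^n 5 · x^33 · (log x)^5 dx + O(n^33 · (log n)^5). For the integral, the leading term of ∫_1^n x^33 (log x)^5 dx is n^34/34 · (log n)^5 (by repeated integration by parts; each step lowers the log-exponent and produces a relatively O(1/log n) correction). Hence S_n ~ 5 · n^34 · (log n)^5 / 34.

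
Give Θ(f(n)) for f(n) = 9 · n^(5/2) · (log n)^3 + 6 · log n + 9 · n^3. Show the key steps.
f(n) ∈ Θ(n^3)

Compare the terms by growth order. For large n, n^a · (log n)^b dominates n^a' · (log n)^b' iff a > a', or (a = a' and b > b'). Ranking the 3 terms shows the dominant one is 9 · n^3. Hence f(n) ∈ Θ(n^3).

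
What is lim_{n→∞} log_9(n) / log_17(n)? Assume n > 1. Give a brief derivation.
lim = ln(17) / ln(9) = log_9(17)

Change of base: log_9(n) = ln n / ln 9 and log_17(n) = ln n / ln 17. The ratio is (ln n / ln 9) · (ln 17 / ln n) = ln 17 / ln 9, a constant independent of n. So the limit is ln 17 / ln 9 = log_9(17).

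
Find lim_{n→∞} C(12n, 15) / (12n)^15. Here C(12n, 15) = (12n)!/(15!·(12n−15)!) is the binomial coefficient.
lim = 1/15! = 1/1307674368000

With N = 12n → ∞: C(N, 15) / N^15 = [N(N−1)…(N−14)] / (15! · N^15) = (1/15!) · 1 · (1 − 1/(12n)) · … · (1 − 14/(12n)). Each factor → 1 as N → ∞, so the limit is 1/15! = 1/1307674368000.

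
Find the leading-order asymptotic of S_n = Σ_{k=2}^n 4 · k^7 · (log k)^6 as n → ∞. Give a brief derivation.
S_n ~ n^8 · (log n)^6 / 2

By integral comparison, S_n = ∫_1^n 4 · x^7 · (log x)^6 dx + O(n^7 · (log n)^6). For the integral, the leading term of ∫_1^n x^7 (log x)^6 dx is n^8/8 · (log n)^6 (by repeated integration by parts; each step lowers the log-exponent and produces a relatively O(1/log n) correction). Hence S_n ~ n^8 · (log n)^6 / 2.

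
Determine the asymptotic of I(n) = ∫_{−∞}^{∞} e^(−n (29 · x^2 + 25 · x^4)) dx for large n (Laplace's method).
I(n) ~ sqrt(π/(29n))

φ(x) = 29 · x^2 + 25 · x^4 has its unique global minimum at x* = 0 (since φ'(x) = 58x + 100x^3 = 0 only at x = 0 for real x with both coefficients positive, and φ → ∞ as |x| → ∞). At x* = 0, φ(0) = 0 and φ''(0) = 58. Laplace's method then gives
  I(n) ~ sqrt(2π / (n · φ''(0))) · e^(−n φ(0)) = sqrt(2π / (58n)) = sqrt(π/(29n)).
The 25 · x^4 term contributes only at subleading order (an O(1/n) relative correction).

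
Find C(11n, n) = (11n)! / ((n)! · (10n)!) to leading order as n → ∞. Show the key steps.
C(11n, n) ~ (285311670611/10000000000)^(n) · sqrt(11/(20π·n))

Write N = n. Apply Stirling to each factorial:
  (11N)! ~ sqrt(2π·11N) · (11N/e)^(11N),
  N! ~ sqrt(2π N) · (N/e)^N,
  (10N)! ~ sqrt(2π·10N) · (10N/e)^(10N).
The exponential factors combine to (11N)^(11N) / (N^N · (10N)^(10N)) = 11^(11N)/10^(10N) = (11^11/10^10)^N = (285311670611/10000000000)^N.
The square-root prefactors combine to sqrt(2π·11N) / (sqrt(2π N)·sqrt(2π·10N)) = sqrt(11 / (2π·10·N)) = sqrt(11/(20π·n)).
Substituting N = n: C(11n, n) ~ (285311670611/10000000000)^(n) · sqrt(11/(20π·n)).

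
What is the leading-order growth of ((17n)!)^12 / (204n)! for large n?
((17n)!)^12/(204n)! ~ ((2π·17n)^(11/2) / sqrt(12)) · 12^(−12·17n)  →  0

Write N = 17n. Stirling: N! ~ sqrt(2π N)(N/e)^N and (12N)! ~ sqrt(2π·12N)·(12N/e)^(12N).
  (N!)^12/(12N)! ~ (2π N)^(12/2) (N/e)^(12N) / [sqrt(2π·12N) (12N/e)^(12N)]
     = (2π N)^(12/2) / sqrt(2π·12N) · (N/(12N))^(12N)
     = (2π N)^((12−1)/2) / sqrt(12) · 12^(−12N).
Since 12^12 > 1, the factor 12^(−12N) decays exponentially, so the ratio → 0. Substituting N = 17n gives the stated form.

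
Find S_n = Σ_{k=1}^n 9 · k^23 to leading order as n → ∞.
S_n ~ 3 · n^24 / 8

By integral comparison (Euler-Maclaurin), Σ_{k=1}^n 9 · k^23 = 9 · ∫_0^n x^23 dx + O(n^23) = 9 · n^24/24 = 3 · n^24 / 8 + O(n^23). (Equivalently, Faulhaber's formula gives the same leading term.)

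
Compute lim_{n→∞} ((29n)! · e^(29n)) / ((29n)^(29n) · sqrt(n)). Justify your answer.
lim = sqrt(2π·29)

Stirling: (29n)! ~ sqrt(2π·29n) · (29n/e)^(29n). Hence
  (29n)! · e^(29n) / (29n)^(29n) ~ sqrt(2π·29n).
Dividing by sqrt(n): sqrt(2π·29n) / sqrt(n) = sqrt(2π·29) · n^((1−1)/2), so the limit is sqrt(2π·29).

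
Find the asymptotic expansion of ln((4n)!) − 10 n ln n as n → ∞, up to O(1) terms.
ln((4n)!) − 10 n ln n = −6 n ln n + 4(ln 4 − 1) n + (1/2) ln(2π·4n) + O(1/n)

Stirling: ln((4n)!) = 4n ln(4n) − 4n + (1/2) ln(2π·4n) + O(1/n).
Expand 4n ln(4n) = 4n (ln n + ln 4) = 4n ln n + 4n ln 4.
Subtract 10n ln n: leading term is (4 − 10) n ln n = −6 n ln n. The next term is 4n ln 4 − 4n = 4(ln 4 − 1) n. Then the (1/2) ln(2π·4n) correction.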